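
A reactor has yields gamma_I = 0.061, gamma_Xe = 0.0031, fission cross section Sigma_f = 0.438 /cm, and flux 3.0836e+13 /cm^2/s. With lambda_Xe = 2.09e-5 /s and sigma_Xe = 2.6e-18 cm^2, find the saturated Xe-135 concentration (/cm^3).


Xe_eq = (gamma_I + gamma_Xe) * Sigma_f * phi / (lambda_Xe + sigma_Xe * phi)
Numerator = (0.061 + 0.0031) * 0.438 * 3.0836e+13 = 8.657454e+11
Denominator = 2.09e-5 + 2.6e-18 * 3.0836e+13 = 1.010736e-04
Xe_eq = 8.657454e+11 / 1.010736e-04 = 8.5655e+15 /cm^3

8.5655e+15


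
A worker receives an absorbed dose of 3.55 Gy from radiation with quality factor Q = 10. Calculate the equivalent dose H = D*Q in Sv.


H = D * Q
H = 3.55 * 10
H = 35.500 Sv

35.500


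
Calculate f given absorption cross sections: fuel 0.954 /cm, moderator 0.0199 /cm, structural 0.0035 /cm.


f = Sigma_a_fuel / (Sigma_a_fuel + Sigma_a_mod + Sigma_a_other)
f = 0.954 / (0.954 + 0.0199 + 0.0035)
f = 0.97606

0.97606


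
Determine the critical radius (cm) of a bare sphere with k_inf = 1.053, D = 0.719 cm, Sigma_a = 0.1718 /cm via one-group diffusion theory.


L^2 = D / Sigma_a = 0.719 / 0.1718 = 4.185099 cm^2
B_m^2 = (k_inf - 1) / L^2 = (1.053 - 1) / 4.185099 = 0.01266398 /cm^2
For a bare sphere: B_g = pi/R, so R_c = pi / sqrt(B_m^2)
R_c = pi / sqrt(0.01266398) = 27.917 cm

27.917


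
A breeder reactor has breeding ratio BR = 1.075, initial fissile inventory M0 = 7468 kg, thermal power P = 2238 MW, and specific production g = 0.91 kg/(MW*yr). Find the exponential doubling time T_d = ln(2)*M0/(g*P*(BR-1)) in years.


Breeding gain G = BR - 1 = 1.075 - 1 = 0.075
Fissile production rate = g * P * G = 0.91 * 2238 * 0.075 = 152.7435 kg/yr
T_d = ln(2) * M0 / (g * P * G)
T_d = ln(2) * 7468 / 152.7435 = 33.890 yr

33.890


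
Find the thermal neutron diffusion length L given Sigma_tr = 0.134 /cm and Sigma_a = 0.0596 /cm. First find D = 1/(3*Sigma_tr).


D = 1 / (3 * Sigma_tr) = 1 / (3 * 0.134) = 2.487562 cm
L = sqrt(D / Sigma_a)
L = sqrt(2.487562 / 0.0596)
L = 6.4605 cm

6.4605


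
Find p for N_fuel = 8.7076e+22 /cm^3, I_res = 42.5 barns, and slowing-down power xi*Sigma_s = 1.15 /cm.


p = exp(-N * I * 1e-24 / (xi*Sigma_s))
p = exp(-8.7076e+22 * 42.5 * 1e-24 / 1.15)
p = 0.040034

0.040034


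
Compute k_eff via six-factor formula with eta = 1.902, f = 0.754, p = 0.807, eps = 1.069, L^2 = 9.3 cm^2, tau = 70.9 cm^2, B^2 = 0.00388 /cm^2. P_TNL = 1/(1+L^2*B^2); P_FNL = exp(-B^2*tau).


k_inf = eta*f*p*eps = 1.902*0.754*0.807*1.069 = 1.237181
P_TNL = 1/(1 + L^2*B^2) = 1/(1 + 9.3*0.00388) = 0.9651727
P_FNL = exp(-B^2*tau) = exp(-0.00388*70.9) = 0.7595022
k_eff = k_inf * P_TNL * P_FNL = 1.237181 * 0.9651727 * 0.7595022
k_eff = 0.90692

0.90692


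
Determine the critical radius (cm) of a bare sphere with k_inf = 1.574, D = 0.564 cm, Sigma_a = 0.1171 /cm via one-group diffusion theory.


L^2 = D / Sigma_a = 0.564 / 0.1171 = 4.816396 cm^2
B_m^2 = (k_inf - 1) / L^2 = (1.574 - 1) / 4.816396 = 0.1191762 /cm^2
For a bare sphere: B_g = pi/R, so R_c = pi / sqrt(B_m^2)
R_c = pi / sqrt(0.1191762) = 9.1003 cm

9.1003


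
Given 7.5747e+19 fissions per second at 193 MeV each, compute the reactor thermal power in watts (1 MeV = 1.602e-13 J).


P = fission_rate * E_MeV * 1.602e-13
P = 7.5747e+19 * 193 * 1.602e-13
P = 2.3420e+09 W

2.3420e+09


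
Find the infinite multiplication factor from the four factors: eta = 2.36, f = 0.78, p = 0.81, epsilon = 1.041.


k_inf = eta * f * p * epsilon
k_inf = 2.36 * 0.78 * 0.81 * 1.041
k_inf = 1.5522

1.5522


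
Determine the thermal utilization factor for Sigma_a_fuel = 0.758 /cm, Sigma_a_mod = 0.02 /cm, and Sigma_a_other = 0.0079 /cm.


f = Sigma_a_fuel / (Sigma_a_fuel + Sigma_a_mod + Sigma_a_other)
f = 0.758 / (0.758 + 0.02 + 0.0079)
f = 0.96450

0.96450


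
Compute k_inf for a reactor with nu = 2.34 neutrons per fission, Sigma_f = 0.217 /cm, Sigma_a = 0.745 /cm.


k_inf = nu * Sigma_f / Sigma_a
k_inf = 2.34 * 0.217 / 0.745
k_inf = 0.68158

0.68158


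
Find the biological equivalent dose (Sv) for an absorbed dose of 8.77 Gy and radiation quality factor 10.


H = D * Q
H = 8.77 * 10
H = 87.700 Sv

87.700


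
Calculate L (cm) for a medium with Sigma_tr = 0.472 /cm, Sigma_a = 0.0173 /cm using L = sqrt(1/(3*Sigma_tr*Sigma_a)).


D = 1 / (3 * Sigma_tr) = 1 / (3 * 0.472) = 0.7062147 cm
L = sqrt(D / Sigma_a)
L = sqrt(0.7062147 / 0.0173)
L = 6.3892 cm

6.3892


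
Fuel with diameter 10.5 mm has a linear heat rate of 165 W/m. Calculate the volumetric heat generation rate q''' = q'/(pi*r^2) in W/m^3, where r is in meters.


r = D / 2 / 1000 = 10.5 / 2 / 1000 = 0.00525 m
q''' = q' / (pi * r^2)
q''' = 165 / (pi * 0.00525^2)
q''' = 1.9055e+06 W/m^3

1.9055e+06


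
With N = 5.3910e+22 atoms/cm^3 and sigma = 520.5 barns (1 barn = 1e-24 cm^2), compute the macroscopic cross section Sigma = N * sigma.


Sigma = N * sigma_barns * 1e-24
Sigma = 5.3910e+22 * 520.5 * 1e-24
Sigma = 28.060 /cm

28.060


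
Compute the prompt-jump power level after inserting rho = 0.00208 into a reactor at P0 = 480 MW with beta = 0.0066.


P1/P0 = beta / (beta - rho)
P1/P0 = 0.0066 / (0.0066 - 0.00208) = 1.460177
P1 = 480 * 1.460177 = 700.88 MW

700.88


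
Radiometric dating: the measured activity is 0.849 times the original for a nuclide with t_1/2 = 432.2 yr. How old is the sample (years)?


lambda = ln(2) / t_half = ln(2) / 432.2 = 0.001603765 /yr
t = -ln(A/A0) / lambda
t = -ln(0.849) / 0.001603765
t = 102.07 yr

102.07


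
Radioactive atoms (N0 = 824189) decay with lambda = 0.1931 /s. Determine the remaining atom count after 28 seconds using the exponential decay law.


N = N0 * exp(-lambda * t)
N = 824189 * exp(-0.1931 * 28)
N = 3697.3

3697.3


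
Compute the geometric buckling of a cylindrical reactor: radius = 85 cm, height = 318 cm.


B^2 = (2.405/R)^2 + (pi/H)^2
B^2 = (2.405/85)^2 + (pi/318)^2
B^2 = 8.9816e-04 /cm^2

8.9816e-04


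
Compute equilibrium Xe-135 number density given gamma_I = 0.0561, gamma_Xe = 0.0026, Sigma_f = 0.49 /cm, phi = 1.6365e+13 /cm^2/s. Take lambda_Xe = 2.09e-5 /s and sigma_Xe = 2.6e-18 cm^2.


Xe_eq = (gamma_I + gamma_Xe) * Sigma_f * phi / (lambda_Xe + sigma_Xe * phi)
Numerator = (0.0561 + 0.0026) * 0.49 * 1.6365e+13 = 4.707065e+11
Denominator = 2.09e-5 + 2.6e-18 * 1.6365e+13 = 6.344900e-05
Xe_eq = 4.707065e+11 / 6.344900e-05 = 7.4187e+15 /cm^3

7.4187e+15


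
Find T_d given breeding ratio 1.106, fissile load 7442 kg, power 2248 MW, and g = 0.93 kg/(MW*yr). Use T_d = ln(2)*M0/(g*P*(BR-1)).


Breeding gain G = BR - 1 = 1.106 - 1 = 0.106
Fissile production rate = g * P * G = 0.93 * 2248 * 0.106 = 221.60784 kg/yr
T_d = ln(2) * M0 / (g * P * G)
T_d = ln(2) * 7442 / 221.60784 = 23.277 yr

23.277


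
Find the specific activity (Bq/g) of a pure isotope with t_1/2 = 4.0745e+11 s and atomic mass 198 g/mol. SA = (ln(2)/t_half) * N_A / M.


lambda = ln(2) / t_half = ln(2) / 4.0745e+11 = 1.701183e-12 /s
SA = lambda * N_A / M
SA = 1.701183e-12 * 6.022e23 / 198
SA = 5.1740e+09 Bq/g

5.1740e+09


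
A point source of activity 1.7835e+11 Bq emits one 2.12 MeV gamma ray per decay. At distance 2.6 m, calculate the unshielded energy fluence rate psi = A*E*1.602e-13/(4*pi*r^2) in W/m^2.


psi = A * E * 1.602e-13 / (4*pi*r^2)
psi = 1.7835e+11 * 2.12 * 1.602e-13 / (4*pi*2.6^2)
psi = 7.1304e-04 W/m^2

7.1304e-04


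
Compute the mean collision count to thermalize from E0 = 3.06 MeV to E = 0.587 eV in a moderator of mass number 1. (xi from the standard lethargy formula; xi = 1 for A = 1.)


xi = 1 + (A-1)^2/(2A)*ln((A-1)/(A+1)) = 1 (for A = 1)
n = ln(E0/E) / xi
n = ln(3.06e6 / 0.587) / 1
n = ln(5.212947e+06) / 1 = 15.467

15.467


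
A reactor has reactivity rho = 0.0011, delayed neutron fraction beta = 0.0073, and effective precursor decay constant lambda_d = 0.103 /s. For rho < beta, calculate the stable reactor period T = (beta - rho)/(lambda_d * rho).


T = (beta - rho) / (lambda_d * rho)
T = (0.0073 - 0.0011) / (0.103 * 0.0011)
T = 54.722 s

54.722


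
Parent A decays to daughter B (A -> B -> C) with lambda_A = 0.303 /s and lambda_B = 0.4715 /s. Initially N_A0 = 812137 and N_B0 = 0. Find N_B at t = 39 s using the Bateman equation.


N_B(t) = lambda_A * N_A0 / (lambda_B - lambda_A) * [exp(-lambda_A*t) - exp(-lambda_B*t)]
exp(-0.303*39) = 7.378059e-06; exp(-0.4715*39) = 1.032704e-08
N_B = 0.303 * 812137 / (0.4715 - 0.303) * (7.378059e-06 - 1.032704e-08)
N_B = 10.760

10.760


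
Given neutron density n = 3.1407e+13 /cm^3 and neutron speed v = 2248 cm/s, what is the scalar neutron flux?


phi = n * v
phi = 3.1407e+13 * 2248
phi = 7.0603e+16 /cm^2/s

7.0603e+16


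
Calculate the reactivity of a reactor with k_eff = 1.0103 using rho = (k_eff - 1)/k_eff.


rho = (k_eff - 1) / k_eff
rho = (1.0103 - 1) / 1.0103
rho = 0.010195

0.010195


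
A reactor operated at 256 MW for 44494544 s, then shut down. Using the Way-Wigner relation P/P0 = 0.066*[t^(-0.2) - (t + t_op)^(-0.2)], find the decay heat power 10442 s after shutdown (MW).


P/P0 = 0.066 * [t^(-0.2) - (t + t_op)^(-0.2)]
P/P0 = 0.066 * [10442^(-0.2) - (10442 + 44494544)^(-0.2)]
P/P0 = 0.066 * [0.1571243 - 0.02953373] = 0.008420978
P = 256 * 0.008420978 = 2.1558 MW

2.1558


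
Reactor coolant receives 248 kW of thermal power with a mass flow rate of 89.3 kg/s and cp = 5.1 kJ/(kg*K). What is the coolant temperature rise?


dT = Q / (m_dot * cp)
dT = 248 / (89.3 * 5.1)
dT = 0.54454 C

0.54454


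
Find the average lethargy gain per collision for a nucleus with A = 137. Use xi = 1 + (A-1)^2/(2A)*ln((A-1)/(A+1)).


xi = 1 + (A-1)^2/(2A) * ln((A-1)/(A+1))
xi = 1 + (137-1)^2/(2*137) * ln((137-1)/(137 +1))
xi = 0.014528

0.014528


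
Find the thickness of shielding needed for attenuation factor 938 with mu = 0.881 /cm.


x = ln(factor) / mu
x = ln(938) / 0.881
x = 7.7682 cm

7.7682


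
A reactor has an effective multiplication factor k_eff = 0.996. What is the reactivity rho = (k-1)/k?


rho = (k_eff - 1) / k_eff
rho = (0.996 - 1) / 0.996
rho = -0.0040161

-0.0040161


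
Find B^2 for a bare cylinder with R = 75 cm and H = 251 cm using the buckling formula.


B^2 = (2.405/R)^2 + (pi/H)^2
B^2 = (2.405/75)^2 + (pi/251)^2
B^2 = 0.0011849 /cm^2

0.0011849


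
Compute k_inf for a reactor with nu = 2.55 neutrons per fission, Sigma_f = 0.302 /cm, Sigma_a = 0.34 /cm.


k_inf = nu * Sigma_f / Sigma_a
k_inf = 2.55 * 0.302 / 0.34
k_inf = 2.2650

2.2650


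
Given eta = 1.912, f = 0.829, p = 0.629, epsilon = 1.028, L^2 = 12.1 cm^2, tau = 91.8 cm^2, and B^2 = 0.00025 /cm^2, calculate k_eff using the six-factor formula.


k_inf = eta*f*p*eps = 1.912*0.829*0.629*1.028 = 1.024911
P_TNL = 1/(1 + L^2*B^2) = 1/(1 + 12.1*0.00025) = 0.9969841
P_FNL = exp(-B^2*tau) = exp(-0.00025*91.8) = 0.9773113
k_eff = k_inf * P_TNL * P_FNL = 1.024911 * 0.9969841 * 0.9773113
k_eff = 0.99864

0.99864


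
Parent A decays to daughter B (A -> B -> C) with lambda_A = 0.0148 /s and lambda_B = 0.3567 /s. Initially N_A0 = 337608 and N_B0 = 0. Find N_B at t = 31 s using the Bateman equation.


N_B(t) = lambda_A * N_A0 / (lambda_B - lambda_A) * [exp(-lambda_A*t) - exp(-lambda_B*t)]
exp(-0.0148*31) = 0.6320416; exp(-0.3567*31) = 1.576529e-05
N_B = 0.0148 * 337608 / (0.3567 - 0.0148) * (0.6320416 - 1.576529e-05)
N_B = 9236.6

9236.6


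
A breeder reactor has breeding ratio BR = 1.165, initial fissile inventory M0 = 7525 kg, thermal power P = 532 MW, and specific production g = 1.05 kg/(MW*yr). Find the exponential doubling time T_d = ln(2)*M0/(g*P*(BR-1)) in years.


Breeding gain G = BR - 1 = 1.165 - 1 = 0.165
Fissile production rate = g * P * G = 1.05 * 532 * 0.165 = 92.169 kg/yr
T_d = ln(2) * M0 / (g * P * G)
T_d = ln(2) * 7525 / 92.169 = 56.591 yr

56.591


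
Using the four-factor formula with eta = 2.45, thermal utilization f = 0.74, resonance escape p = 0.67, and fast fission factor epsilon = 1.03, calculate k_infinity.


k_inf = eta * f * p * epsilon
k_inf = 2.45 * 0.74 * 0.67 * 1.03
k_inf = 1.2512

1.2512


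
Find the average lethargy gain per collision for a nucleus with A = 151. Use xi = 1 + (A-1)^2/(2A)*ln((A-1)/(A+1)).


xi = 1 + (A-1)^2/(2A) * ln((A-1)/(A+1))
xi = 1 + (151-1)^2/(2*151) * ln((151-1)/(151 +1))
xi = 0.013187

0.013187


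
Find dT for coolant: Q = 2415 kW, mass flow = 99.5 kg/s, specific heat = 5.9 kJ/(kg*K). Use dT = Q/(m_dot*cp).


dT = Q / (m_dot * cp)
dT = 2415 / (99.5 * 5.9)
dT = 4.1138 C

4.1138


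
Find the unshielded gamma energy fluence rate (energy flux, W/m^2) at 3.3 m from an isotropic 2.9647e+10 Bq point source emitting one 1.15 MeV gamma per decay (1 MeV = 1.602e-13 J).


psi = A * E * 1.602e-13 / (4*pi*r^2)
psi = 2.9647e+10 * 1.15 * 1.602e-13 / (4*pi*3.3^2)
psi = 3.9912e-05 W/m^2

3.9912e-05


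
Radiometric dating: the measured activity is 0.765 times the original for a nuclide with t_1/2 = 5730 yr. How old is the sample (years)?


lambda = ln(2) / t_half = ln(2) / 5730 = 1.209681e-04 /yr
t = -ln(A/A0) / lambda
t = -ln(0.765) / 1.209681e-04
t = 2214.5 yr

2214.5


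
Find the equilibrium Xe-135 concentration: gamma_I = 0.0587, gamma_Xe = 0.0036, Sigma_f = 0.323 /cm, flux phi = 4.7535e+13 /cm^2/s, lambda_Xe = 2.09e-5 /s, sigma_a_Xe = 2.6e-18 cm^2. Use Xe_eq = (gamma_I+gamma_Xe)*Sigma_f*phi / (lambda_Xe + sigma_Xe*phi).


Xe_eq = (gamma_I + gamma_Xe) * Sigma_f * phi / (lambda_Xe + sigma_Xe * phi)
Numerator = (0.0587 + 0.0036) * 0.323 * 4.7535e+13 = 9.565421e+11
Denominator = 2.09e-5 + 2.6e-18 * 4.7535e+13 = 1.444910e-04
Xe_eq = 9.565421e+11 / 1.444910e-04 = 6.6201e+15 /cm^3

6.6201e+15


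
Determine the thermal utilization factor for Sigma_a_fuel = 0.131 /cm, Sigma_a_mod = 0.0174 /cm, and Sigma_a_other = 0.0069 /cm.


f = Sigma_a_fuel / (Sigma_a_fuel + Sigma_a_mod + Sigma_a_other)
f = 0.131 / (0.131 + 0.0174 + 0.0069)
f = 0.84353

0.84353


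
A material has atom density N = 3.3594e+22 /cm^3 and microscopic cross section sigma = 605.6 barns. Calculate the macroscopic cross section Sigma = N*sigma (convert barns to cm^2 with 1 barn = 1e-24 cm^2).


Sigma = N * sigma_barns * 1e-24
Sigma = 3.3594e+22 * 605.6 * 1e-24
Sigma = 20.345 /cm

20.345


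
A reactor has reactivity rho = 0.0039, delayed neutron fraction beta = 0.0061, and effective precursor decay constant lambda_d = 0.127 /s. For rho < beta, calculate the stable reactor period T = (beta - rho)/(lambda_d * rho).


T = (beta - rho) / (lambda_d * rho)
T = (0.0061 - 0.0039) / (0.127 * 0.0039)
T = 4.4418 s

4.4418


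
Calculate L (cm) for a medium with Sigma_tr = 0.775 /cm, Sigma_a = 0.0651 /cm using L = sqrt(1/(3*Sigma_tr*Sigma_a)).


D = 1 / (3 * Sigma_tr) = 1 / (3 * 0.775) = 0.4301075 cm
L = sqrt(D / Sigma_a)
L = sqrt(0.4301075 / 0.0651)
L = 2.5704 cm

2.5704


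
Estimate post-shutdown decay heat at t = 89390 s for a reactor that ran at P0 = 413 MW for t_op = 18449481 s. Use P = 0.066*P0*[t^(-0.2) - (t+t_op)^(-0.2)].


P/P0 = 0.066 * [t^(-0.2) - (t + t_op)^(-0.2)]
P/P0 = 0.066 * [89390^(-0.2) - (89390 + 18449481)^(-0.2)]
P/P0 = 0.066 * [0.1022686 - 0.03518709] = 0.004427380
P = 413 * 0.004427380 = 1.8285 MW

1.8285


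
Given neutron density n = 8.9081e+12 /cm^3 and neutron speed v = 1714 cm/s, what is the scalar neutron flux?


phi = n * v
phi = 8.9081e+12 * 1714
phi = 1.5268e+16 /cm^2/s

1.5268e+16


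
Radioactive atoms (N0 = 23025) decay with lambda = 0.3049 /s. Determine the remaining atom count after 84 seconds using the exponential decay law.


N = N0 * exp(-lambda * t)
N = 23025 * exp(-0.3049 * 84)
N = 1.7347e-07

1.7347e-07


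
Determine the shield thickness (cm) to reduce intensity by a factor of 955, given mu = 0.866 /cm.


x = ln(factor) / mu
x = ln(955) / 0.866
x = 7.9235 cm

7.9235


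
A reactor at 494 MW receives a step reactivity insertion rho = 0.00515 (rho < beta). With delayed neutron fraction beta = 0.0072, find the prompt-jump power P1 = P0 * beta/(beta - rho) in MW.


P1/P0 = beta / (beta - rho)
P1/P0 = 0.0072 / (0.0072 - 0.00515) = 3.512195
P1 = 494 * 3.512195 = 1735.0 MW

1735.0


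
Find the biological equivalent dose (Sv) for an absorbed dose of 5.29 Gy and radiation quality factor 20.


H = D * Q
H = 5.29 * 20
H = 105.80 Sv

105.80


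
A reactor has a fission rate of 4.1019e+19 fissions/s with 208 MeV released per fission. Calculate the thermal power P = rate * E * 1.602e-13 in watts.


P = fission_rate * E_MeV * 1.602e-13
P = 4.1019e+19 * 208 * 1.602e-13
P = 1.3668e+09 W

1.3668e+09


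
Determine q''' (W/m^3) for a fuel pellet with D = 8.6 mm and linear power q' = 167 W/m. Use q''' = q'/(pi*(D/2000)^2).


r = D / 2 / 1000 = 8.6 / 2 / 1000 = 0.0043 m
q''' = q' / (pi * r^2)
q''' = 167 / (pi * 0.0043^2)
q''' = 2.8749e+06 W/m^3

2.8749e+06


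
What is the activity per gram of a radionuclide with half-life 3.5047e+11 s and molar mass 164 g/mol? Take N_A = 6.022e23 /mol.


lambda = ln(2) / t_half = ln(2) / 3.5047e+11 = 1.977765e-12 /s
SA = lambda * N_A / M
SA = 1.977765e-12 * 6.022e23 / 164
SA = 7.2623e+09 Bq/g

7.2623e+09


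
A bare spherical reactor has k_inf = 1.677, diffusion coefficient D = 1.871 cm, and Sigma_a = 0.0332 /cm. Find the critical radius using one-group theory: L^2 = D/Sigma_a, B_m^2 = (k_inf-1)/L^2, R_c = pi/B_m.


L^2 = D / Sigma_a = 1.871 / 0.0332 = 56.35542 cm^2
B_m^2 = (k_inf - 1) / L^2 = (1.677 - 1) / 56.35542 = 0.01201304 /cm^2
For a bare sphere: B_g = pi/R, so R_c = pi / sqrt(B_m^2)
R_c = pi / sqrt(0.01201304) = 28.663 cm

28.663


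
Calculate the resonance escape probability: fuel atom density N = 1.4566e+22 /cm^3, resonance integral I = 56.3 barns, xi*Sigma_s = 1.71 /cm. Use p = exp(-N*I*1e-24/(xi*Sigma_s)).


p = exp(-N * I * 1e-24 / (xi*Sigma_s))
p = exp(-1.4566e+22 * 56.3 * 1e-24 / 1.71)
p = 0.61905

0.61905


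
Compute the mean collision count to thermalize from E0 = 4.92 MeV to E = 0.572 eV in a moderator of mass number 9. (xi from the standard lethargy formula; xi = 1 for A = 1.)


xi = 1 + (A-1)^2/(2A)*ln((A-1)/(A+1)) = 0.2066007 (for A = 9)
n = ln(E0/E) / xi
n = ln(4.92e6 / 0.572) / 0.2066007
n = ln(8.601399e+06) / 0.2066007 = 77.286

77.286


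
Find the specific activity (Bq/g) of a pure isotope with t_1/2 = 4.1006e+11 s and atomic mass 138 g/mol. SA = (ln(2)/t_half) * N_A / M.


lambda = ln(2) / t_half = ln(2) / 4.1006e+11 = 1.690356e-12 /s
SA = lambda * N_A / M
SA = 1.690356e-12 * 6.022e23 / 138
SA = 7.3763e+09 Bq/g

7.3763e+09


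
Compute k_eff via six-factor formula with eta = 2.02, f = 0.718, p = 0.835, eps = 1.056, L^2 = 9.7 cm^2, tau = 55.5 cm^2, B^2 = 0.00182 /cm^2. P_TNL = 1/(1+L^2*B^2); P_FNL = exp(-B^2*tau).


k_inf = eta*f*p*eps = 2.02*0.718*0.835*1.056 = 1.278869
P_TNL = 1/(1 + L^2*B^2) = 1/(1 + 9.7*0.00182) = 0.9826523
P_FNL = exp(-B^2*tau) = exp(-0.00182*55.5) = 0.9039240
k_eff = k_inf * P_TNL * P_FNL = 1.278869 * 0.9826523 * 0.9039240
k_eff = 1.1359

1.1359


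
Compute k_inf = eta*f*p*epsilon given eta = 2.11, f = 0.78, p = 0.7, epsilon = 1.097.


k_inf = eta * f * p * epsilon
k_inf = 2.11 * 0.78 * 0.7 * 1.097
k_inf = 1.2638

1.2638


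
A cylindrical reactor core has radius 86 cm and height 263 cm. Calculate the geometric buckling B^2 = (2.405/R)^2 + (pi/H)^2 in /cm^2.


B^2 = (2.405/R)^2 + (pi/H)^2
B^2 = (2.405/86)^2 + (pi/263)^2
B^2 = 9.2474e-04 /cm^2

9.2474e-04


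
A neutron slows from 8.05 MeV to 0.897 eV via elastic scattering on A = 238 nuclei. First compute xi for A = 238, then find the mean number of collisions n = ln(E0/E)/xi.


xi = 1 + (A-1)^2/(2A)*ln((A-1)/(A+1)) = 0.008379872 (for A = 238)
n = ln(E0/E) / xi
n = ln(8.05e6 / 0.897) / 0.008379872
n = ln(8.974359e+06) / 0.008379872 = 1910.5

1910.5


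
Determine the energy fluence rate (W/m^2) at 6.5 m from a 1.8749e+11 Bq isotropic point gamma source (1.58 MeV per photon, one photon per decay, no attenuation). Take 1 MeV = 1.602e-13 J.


psi = A * E * 1.602e-13 / (4*pi*r^2)
psi = 1.8749e+11 * 1.58 * 1.602e-13 / (4*pi*6.5^2)
psi = 8.9384e-05 W/m^2

8.9384e-05


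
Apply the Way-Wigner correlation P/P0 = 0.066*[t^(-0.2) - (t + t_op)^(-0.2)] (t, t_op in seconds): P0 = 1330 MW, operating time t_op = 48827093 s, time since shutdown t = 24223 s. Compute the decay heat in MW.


P/P0 = 0.066 * [t^(-0.2) - (t + t_op)^(-0.2)]
P/P0 = 0.066 * [24223^(-0.2) - (24223 + 48827093)^(-0.2)]
P/P0 = 0.066 * [0.1327866 - 0.02898843] = 0.006850679
P = 1330 * 0.006850679 = 9.1114 MW

9.1114


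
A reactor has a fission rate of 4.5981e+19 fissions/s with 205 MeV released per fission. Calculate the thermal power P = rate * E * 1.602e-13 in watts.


P = fission_rate * E_MeV * 1.602e-13
P = 4.5981e+19 * 205 * 1.602e-13
P = 1.5101e+09 W

1.5101e+09


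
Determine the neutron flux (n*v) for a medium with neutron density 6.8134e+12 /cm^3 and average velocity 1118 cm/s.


phi = n * v
phi = 6.8134e+12 * 1118
phi = 7.6174e+15 /cm^2/s

7.6174e+15


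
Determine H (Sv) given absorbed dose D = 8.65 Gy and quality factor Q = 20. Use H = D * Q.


H = D * Q
H = 8.65 * 20
H = 173.00 Sv

173.00


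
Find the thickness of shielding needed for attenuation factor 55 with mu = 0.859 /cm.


x = ln(factor) / mu
x = ln(55) / 0.859
x = 4.6651 cm

4.6651


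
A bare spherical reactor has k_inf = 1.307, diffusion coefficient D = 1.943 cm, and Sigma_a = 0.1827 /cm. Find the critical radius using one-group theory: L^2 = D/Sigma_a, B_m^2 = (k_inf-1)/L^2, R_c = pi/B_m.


L^2 = D / Sigma_a = 1.943 / 0.1827 = 10.63492 cm^2
B_m^2 = (k_inf - 1) / L^2 = (1.307 - 1) / 10.63492 = 0.02886717 /cm^2
For a bare sphere: B_g = pi/R, so R_c = pi / sqrt(B_m^2)
R_c = pi / sqrt(0.02886717) = 18.490 cm

18.490


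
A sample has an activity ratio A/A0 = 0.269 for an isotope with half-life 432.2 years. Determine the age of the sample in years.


lambda = ln(2) / t_half = ln(2) / 432.2 = 0.001603765 /yr
t = -ln(A/A0) / lambda
t = -ln(0.269) / 0.001603765
t = 818.73 yr

818.73


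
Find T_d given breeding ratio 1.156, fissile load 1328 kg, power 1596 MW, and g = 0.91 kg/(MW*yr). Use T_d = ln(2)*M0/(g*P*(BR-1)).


Breeding gain G = BR - 1 = 1.156 - 1 = 0.156
Fissile production rate = g * P * G = 0.91 * 1596 * 0.156 = 226.56816 kg/yr
T_d = ln(2) * M0 / (g * P * G)
T_d = ln(2) * 1328 / 226.56816 = 4.0628 yr

4.0628


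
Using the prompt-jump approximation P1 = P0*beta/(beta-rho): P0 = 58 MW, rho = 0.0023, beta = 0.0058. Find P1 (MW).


P1/P0 = beta / (beta - rho)
P1/P0 = 0.0058 / (0.0058 - 0.0023) = 1.657143
P1 = 58 * 1.657143 = 96.114 MW

96.114


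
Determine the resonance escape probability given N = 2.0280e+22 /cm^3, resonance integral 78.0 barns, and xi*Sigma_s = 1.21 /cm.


p = exp(-N * I * 1e-24 / (xi*Sigma_s))
p = exp(-2.0280e+22 * 78.0 * 1e-24 / 1.21)
p = 0.27055

0.27055


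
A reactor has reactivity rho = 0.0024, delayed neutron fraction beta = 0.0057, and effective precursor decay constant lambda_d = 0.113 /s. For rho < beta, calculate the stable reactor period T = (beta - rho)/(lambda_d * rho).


T = (beta - rho) / (lambda_d * rho)
T = (0.0057 - 0.0024) / (0.113 * 0.0024)
T = 12.168 s

12.168


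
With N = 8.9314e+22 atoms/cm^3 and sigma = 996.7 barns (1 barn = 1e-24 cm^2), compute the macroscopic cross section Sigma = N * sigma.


Sigma = N * sigma_barns * 1e-24
Sigma = 8.9314e+22 * 996.7 * 1e-24
Sigma = 89.019 /cm

89.019


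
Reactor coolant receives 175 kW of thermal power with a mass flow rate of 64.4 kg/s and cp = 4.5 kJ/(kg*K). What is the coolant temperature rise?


dT = Q / (m_dot * cp)
dT = 175 / (64.4 * 4.5)
dT = 0.60386 C

0.60386


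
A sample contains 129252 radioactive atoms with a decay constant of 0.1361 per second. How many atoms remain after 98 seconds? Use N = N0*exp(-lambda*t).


N = N0 * exp(-lambda * t)
N = 129252 * exp(-0.1361 * 98)
N = 0.20840

0.20840


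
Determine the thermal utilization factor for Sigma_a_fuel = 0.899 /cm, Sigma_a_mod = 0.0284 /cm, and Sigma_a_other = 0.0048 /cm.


f = Sigma_a_fuel / (Sigma_a_fuel + Sigma_a_mod + Sigma_a_other)
f = 0.899 / (0.899 + 0.0284 + 0.0048)
f = 0.96439

0.96439


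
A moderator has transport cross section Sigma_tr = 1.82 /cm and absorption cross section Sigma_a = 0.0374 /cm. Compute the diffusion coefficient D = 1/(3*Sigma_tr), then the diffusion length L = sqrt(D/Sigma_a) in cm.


D = 1 / (3 * Sigma_tr) = 1 / (3 * 1.82) = 0.1831502 cm
L = sqrt(D / Sigma_a)
L = sqrt(0.1831502 / 0.0374)
L = 2.2129 cm

2.2129


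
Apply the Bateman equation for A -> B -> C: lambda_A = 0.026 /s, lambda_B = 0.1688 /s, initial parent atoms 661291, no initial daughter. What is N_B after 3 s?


N_B(t) = lambda_A * N_A0 / (lambda_B - lambda_A) * [exp(-lambda_A*t) - exp(-lambda_B*t)]
exp(-0.026*3) = 0.9249644; exp(-0.1688*3) = 0.6026613
N_B = 0.026 * 661291 / (0.1688 - 0.026) * (0.9249644 - 0.6026613)
N_B = 38806

38806


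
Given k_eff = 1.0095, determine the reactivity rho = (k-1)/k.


rho = (k_eff - 1) / k_eff
rho = (1.0095 - 1) / 1.0095
rho = 0.0094106

0.0094106


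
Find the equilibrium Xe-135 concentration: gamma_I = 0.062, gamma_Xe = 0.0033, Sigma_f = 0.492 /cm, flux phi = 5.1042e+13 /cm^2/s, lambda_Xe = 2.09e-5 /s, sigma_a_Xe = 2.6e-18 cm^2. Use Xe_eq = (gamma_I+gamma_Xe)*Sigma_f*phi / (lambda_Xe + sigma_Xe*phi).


Xe_eq = (gamma_I + gamma_Xe) * Sigma_f * phi / (lambda_Xe + sigma_Xe * phi)
Numerator = (0.062 + 0.0033) * 0.492 * 5.1042e+13 = 1.639857e+12
Denominator = 2.09e-5 + 2.6e-18 * 5.1042e+13 = 1.536092e-04
Xe_eq = 1.639857e+12 / 1.536092e-04 = 1.0676e+16 /cm^3

1.0676e+16


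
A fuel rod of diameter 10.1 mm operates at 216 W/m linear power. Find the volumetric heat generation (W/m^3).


r = D / 2 / 1000 = 10.1 / 2 / 1000 = 0.00505 m
q''' = q' / (pi * r^2)
q''' = 216 / (pi * 0.00505^2)
q''' = 2.6960e+06 W/m^3

2.6960e+06


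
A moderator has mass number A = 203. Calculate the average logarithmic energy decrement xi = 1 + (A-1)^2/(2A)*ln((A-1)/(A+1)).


xi = 1 + (A-1)^2/(2A) * ln((A-1)/(A+1))
xi = 1 + (203-1)^2/(2*203) * ln((203-1)/(203 +1))
xi = 0.0098199

0.0098199


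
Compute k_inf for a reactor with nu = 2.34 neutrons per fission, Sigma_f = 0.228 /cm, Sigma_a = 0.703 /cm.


k_inf = nu * Sigma_f / Sigma_a
k_inf = 2.34 * 0.228 / 0.703
k_inf = 0.75892

0.75892


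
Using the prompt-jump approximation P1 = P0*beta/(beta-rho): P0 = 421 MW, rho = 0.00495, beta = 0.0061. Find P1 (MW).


P1/P0 = beta / (beta - rho)
P1/P0 = 0.0061 / (0.0061 - 0.00495) = 5.304348
P1 = 421 * 5.304348 = 2233.1 MW

2233.1


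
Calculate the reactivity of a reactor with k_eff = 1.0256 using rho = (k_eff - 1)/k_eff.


rho = (k_eff - 1) / k_eff
rho = (1.0256 - 1) / 1.0256
rho = 0.024961

0.024961


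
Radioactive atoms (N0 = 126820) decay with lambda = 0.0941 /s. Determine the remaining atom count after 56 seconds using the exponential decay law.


N = N0 * exp(-lambda * t)
N = 126820 * exp(-0.0941 * 56)
N = 652.57

652.57


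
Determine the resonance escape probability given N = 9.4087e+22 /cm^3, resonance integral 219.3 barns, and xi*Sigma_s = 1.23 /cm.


p = exp(-N * I * 1e-24 / (xi*Sigma_s))
p = exp(-9.4087e+22 * 219.3 * 1e-24 / 1.23)
p = 5.1844e-08

5.1844e-08


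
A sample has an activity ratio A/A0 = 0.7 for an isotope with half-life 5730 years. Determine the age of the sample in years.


lambda = ln(2) / t_half = ln(2) / 5730 = 1.209681e-04 /yr
t = -ln(A/A0) / lambda
t = -ln(0.7) / 1.209681e-04
t = 2948.5 yr

2948.5


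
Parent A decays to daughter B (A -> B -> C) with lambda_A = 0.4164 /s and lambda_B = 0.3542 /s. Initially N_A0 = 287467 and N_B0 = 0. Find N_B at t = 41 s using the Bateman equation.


N_B(t) = lambda_A * N_A0 / (lambda_B - lambda_A) * [exp(-lambda_A*t) - exp(-lambda_B*t)]
exp(-0.4164*41) = 3.850799e-08; exp(-0.3542*41) = 4.932745e-07
N_B = 0.4164 * 287467 / (0.3542 - 0.4164) * (3.850799e-08 - 4.932745e-07)
N_B = 0.87518

0.87518


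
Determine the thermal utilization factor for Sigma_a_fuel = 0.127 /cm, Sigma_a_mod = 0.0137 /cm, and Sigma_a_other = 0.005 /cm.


f = Sigma_a_fuel / (Sigma_a_fuel + Sigma_a_mod + Sigma_a_other)
f = 0.127 / (0.127 + 0.0137 + 0.005)
f = 0.87165

0.87165


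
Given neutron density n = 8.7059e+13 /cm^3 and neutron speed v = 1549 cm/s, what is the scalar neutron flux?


phi = n * v
phi = 8.7059e+13 * 1549
phi = 1.3485e+17 /cm^2/s

1.3485e+17


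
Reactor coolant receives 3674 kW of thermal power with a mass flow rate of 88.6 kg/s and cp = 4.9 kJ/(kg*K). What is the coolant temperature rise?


dT = Q / (m_dot * cp)
dT = 3674 / (88.6 * 4.9)
dT = 8.4627 C

8.4627


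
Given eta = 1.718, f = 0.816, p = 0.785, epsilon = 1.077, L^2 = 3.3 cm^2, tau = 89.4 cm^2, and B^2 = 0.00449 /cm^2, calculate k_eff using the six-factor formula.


k_inf = eta*f*p*eps = 1.718*0.816*0.785*1.077 = 1.185219
P_TNL = 1/(1 + L^2*B^2) = 1/(1 + 3.3*0.00449) = 0.9853993
P_FNL = exp(-B^2*tau) = exp(-0.00449*89.4) = 0.6693782
k_eff = k_inf * P_TNL * P_FNL = 1.185219 * 0.9853993 * 0.6693782
k_eff = 0.78178

0.78178


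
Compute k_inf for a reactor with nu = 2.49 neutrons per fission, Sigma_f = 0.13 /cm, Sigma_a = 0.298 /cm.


k_inf = nu * Sigma_f / Sigma_a
k_inf = 2.49 * 0.13 / 0.298
k_inf = 1.0862

1.0862


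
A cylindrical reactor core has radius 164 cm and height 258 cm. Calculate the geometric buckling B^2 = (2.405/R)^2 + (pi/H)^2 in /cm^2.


B^2 = (2.405/R)^2 + (pi/H)^2
B^2 = (2.405/164)^2 + (pi/258)^2
B^2 = 3.6332e-04 /cm^2

3.6332e-04


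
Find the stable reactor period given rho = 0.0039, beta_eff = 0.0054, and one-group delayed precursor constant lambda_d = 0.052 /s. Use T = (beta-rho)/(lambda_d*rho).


T = (beta - rho) / (lambda_d * rho)
T = (0.0054 - 0.0039) / (0.052 * 0.0039)
T = 7.3964 s

7.3964


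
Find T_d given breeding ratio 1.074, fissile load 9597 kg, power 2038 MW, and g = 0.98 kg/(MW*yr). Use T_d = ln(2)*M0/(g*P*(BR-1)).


Breeding gain G = BR - 1 = 1.074 - 1 = 0.074
Fissile production rate = g * P * G = 0.98 * 2038 * 0.074 = 147.79576 kg/yr
T_d = ln(2) * M0 / (g * P * G)
T_d = ln(2) * 9597 / 147.79576 = 45.009 yr

45.009


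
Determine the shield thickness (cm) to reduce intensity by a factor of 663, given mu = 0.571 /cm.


x = ln(factor) / mu
x = ln(663) / 0.571
x = 11.378 cm

11.378


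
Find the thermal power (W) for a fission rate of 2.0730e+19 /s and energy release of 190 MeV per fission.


P = fission_rate * E_MeV * 1.602e-13
P = 2.0730e+19 * 190 * 1.602e-13
P = 6.3098e+08 W

6.3098e+08


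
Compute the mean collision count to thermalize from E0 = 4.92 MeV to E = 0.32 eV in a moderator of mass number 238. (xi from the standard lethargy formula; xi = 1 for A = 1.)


xi = 1 + (A-1)^2/(2A)*ln((A-1)/(A+1)) = 0.008379872 (for A = 238)
n = ln(E0/E) / xi
n = ln(4.92e6 / 0.32) / 0.008379872
n = ln(1.537500e+07) / 0.008379872 = 1974.8

1974.8


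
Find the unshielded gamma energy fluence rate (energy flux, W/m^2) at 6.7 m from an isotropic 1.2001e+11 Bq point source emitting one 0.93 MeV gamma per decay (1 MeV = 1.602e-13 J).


psi = A * E * 1.602e-13 / (4*pi*r^2)
psi = 1.2001e+11 * 0.93 * 1.602e-13 / (4*pi*6.7^2)
psi = 3.1696e-05 W/m^2

3.1696e-05


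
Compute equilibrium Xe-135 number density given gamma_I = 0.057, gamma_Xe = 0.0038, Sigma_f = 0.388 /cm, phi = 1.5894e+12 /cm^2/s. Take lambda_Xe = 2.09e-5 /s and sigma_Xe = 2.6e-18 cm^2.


Xe_eq = (gamma_I + gamma_Xe) * Sigma_f * phi / (lambda_Xe + sigma_Xe * phi)
Numerator = (0.057 + 0.0038) * 0.388 * 1.5894e+12 = 3.749458e+10
Denominator = 2.09e-5 + 2.6e-18 * 1.5894e+12 = 2.503244e-05
Xe_eq = 3.749458e+10 / 2.503244e-05 = 1.4978e+15 /cm^3

1.4978e+15


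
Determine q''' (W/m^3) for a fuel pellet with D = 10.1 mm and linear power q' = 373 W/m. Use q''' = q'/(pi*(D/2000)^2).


r = D / 2 / 1000 = 10.1 / 2 / 1000 = 0.00505 m
q''' = q' / (pi * r^2)
q''' = 373 / (pi * 0.00505^2)
q''' = 4.6556e+06 W/m^3

4.6556e+06


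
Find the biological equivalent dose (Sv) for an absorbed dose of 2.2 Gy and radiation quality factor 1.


H = D * Q
H = 2.2 * 1
H = 2.2000 Sv

2.2000


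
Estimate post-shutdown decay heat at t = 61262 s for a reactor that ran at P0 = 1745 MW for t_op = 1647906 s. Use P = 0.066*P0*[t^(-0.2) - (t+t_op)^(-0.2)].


P/P0 = 0.066 * [t^(-0.2) - (t + t_op)^(-0.2)]
P/P0 = 0.066 * [61262^(-0.2) - (61262 + 1647906)^(-0.2)]
P/P0 = 0.066 * [0.1102965 - 0.05668172] = 0.003538575
P = 1745 * 0.003538575 = 6.1748 MW

6.1748


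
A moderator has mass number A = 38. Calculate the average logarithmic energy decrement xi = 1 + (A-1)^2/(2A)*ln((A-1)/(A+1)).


xi = 1 + (A-1)^2/(2A) * ln((A-1)/(A+1))
xi = 1 + (38-1)^2/(2*38) * ln((38-1)/(38 +1))
xi = 0.051720

0.051720


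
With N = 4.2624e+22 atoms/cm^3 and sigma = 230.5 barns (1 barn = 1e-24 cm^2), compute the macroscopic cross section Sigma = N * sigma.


Sigma = N * sigma_barns * 1e-24
Sigma = 4.2624e+22 * 230.5 * 1e-24
Sigma = 9.8248 /cm

9.8248


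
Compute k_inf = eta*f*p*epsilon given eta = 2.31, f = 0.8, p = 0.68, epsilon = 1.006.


k_inf = eta * f * p * epsilon
k_inf = 2.31 * 0.8 * 0.68 * 1.006
k_inf = 1.2642

1.2642


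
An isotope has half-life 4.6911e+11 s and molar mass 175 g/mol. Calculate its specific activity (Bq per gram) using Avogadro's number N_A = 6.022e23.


lambda = ln(2) / t_half = ln(2) / 4.6911e+11 = 1.477579e-12 /s
SA = lambda * N_A / M
SA = 1.477579e-12 * 6.022e23 / 175
SA = 5.0846e+09 Bq/g

5.0846e+09


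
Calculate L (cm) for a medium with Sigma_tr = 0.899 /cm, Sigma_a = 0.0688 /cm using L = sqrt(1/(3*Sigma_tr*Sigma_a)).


D = 1 / (3 * Sigma_tr) = 1 / (3 * 0.899) = 0.3707824 cm
L = sqrt(D / Sigma_a)
L = sqrt(0.3707824 / 0.0688)
L = 2.3215 cm

2.3215


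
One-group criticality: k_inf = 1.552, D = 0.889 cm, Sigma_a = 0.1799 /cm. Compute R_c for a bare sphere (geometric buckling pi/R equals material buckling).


L^2 = D / Sigma_a = 0.889 / 0.1799 = 4.941634 cm^2
B_m^2 = (k_inf - 1) / L^2 = (1.552 - 1) / 4.941634 = 0.1117039 /cm^2
For a bare sphere: B_g = pi/R, so R_c = pi / sqrt(B_m^2)
R_c = pi / sqrt(0.1117039) = 9.3997 cm

9.3997


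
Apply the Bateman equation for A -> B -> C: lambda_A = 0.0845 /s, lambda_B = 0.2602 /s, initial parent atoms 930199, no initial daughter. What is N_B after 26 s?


N_B(t) = lambda_A * N_A0 / (lambda_B - lambda_A) * [exp(-lambda_A*t) - exp(-lambda_B*t)]
exp(-0.0845*26) = 0.1111361; exp(-0.2602*26) = 0.001153217
N_B = 0.0845 * 930199 / (0.2602 - 0.0845) * (0.1111361 - 0.001153217)
N_B = 49202

49202


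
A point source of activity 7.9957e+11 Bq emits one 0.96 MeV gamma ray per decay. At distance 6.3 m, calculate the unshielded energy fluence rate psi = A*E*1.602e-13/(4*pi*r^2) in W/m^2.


psi = A * E * 1.602e-13 / (4*pi*r^2)
psi = 7.9957e+11 * 0.96 * 1.602e-13 / (4*pi*6.3^2)
psi = 2.4655e-04 W/m^2

2.4655e-04


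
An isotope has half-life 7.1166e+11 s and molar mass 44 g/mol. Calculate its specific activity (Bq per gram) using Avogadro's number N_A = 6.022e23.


lambda = ln(2) / t_half = ln(2) / 7.1166e+11 = 9.739864e-13 /s
SA = lambda * N_A / M
SA = 9.739864e-13 * 6.022e23 / 44
SA = 1.3330e+10 Bq/g

1.3330e+10


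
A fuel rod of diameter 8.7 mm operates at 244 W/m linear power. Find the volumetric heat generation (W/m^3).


r = D / 2 / 1000 = 8.7 / 2 / 1000 = 0.00435 m
q''' = q' / (pi * r^2)
q''' = 244 / (pi * 0.00435^2)
q''' = 4.1045e+06 W/m^3

4.1045e+06


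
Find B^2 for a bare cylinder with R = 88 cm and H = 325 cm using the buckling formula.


B^2 = (2.405/R)^2 + (pi/H)^2
B^2 = (2.405/88)^2 + (pi/325)^2
B^2 = 8.4034e-04 /cm^2

8.4034e-04


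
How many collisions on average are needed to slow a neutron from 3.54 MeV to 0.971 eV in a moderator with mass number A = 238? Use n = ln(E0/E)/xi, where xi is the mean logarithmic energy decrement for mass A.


xi = 1 + (A-1)^2/(2A)*ln((A-1)/(A+1)) = 0.008379872 (for A = 238)
n = ln(E0/E) / xi
n = ln(3.54e6 / 0.971) / 0.008379872
n = ln(3.645726e+06) / 0.008379872 = 1803.0

1803.0


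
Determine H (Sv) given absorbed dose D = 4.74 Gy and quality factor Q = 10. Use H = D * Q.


H = D * Q
H = 4.74 * 10
H = 47.400 Sv

47.400


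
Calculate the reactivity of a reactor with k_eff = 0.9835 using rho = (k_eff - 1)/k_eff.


rho = (k_eff - 1) / k_eff
rho = (0.9835 - 1) / 0.9835
rho = -0.016777

-0.016777


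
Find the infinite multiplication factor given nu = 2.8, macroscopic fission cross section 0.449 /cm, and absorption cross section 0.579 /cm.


k_inf = nu * Sigma_f / Sigma_a
k_inf = 2.8 * 0.449 / 0.579
k_inf = 2.1713

2.1713


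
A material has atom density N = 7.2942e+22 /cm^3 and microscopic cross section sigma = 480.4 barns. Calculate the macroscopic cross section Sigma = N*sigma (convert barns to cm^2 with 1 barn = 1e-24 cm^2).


Sigma = N * sigma_barns * 1e-24
Sigma = 7.2942e+22 * 480.4 * 1e-24
Sigma = 35.041 /cm

35.041


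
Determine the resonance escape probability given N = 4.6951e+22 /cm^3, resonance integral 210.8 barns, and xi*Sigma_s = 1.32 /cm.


p = exp(-N * I * 1e-24 / (xi*Sigma_s))
p = exp(-4.6951e+22 * 210.8 * 1e-24 / 1.32)
p = 5.5423e-04

5.5423e-04


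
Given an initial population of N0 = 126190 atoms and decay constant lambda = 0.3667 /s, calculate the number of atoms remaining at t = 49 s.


N = N0 * exp(-lambda * t)
N = 126190 * exp(-0.3667 * 49)
N = 0.0019838

0.0019838


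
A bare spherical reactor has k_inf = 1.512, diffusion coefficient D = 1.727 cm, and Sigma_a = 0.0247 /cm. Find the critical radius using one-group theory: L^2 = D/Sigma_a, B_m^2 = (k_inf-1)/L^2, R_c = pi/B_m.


L^2 = D / Sigma_a = 1.727 / 0.0247 = 69.91903 cm^2
B_m^2 = (k_inf - 1) / L^2 = (1.512 - 1) / 69.91903 = 0.007322756 /cm^2
For a bare sphere: B_g = pi/R, so R_c = pi / sqrt(B_m^2)
R_c = pi / sqrt(0.007322756) = 36.712 cm

36.712


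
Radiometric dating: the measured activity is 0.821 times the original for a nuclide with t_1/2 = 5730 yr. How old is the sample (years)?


lambda = ln(2) / t_half = ln(2) / 5730 = 1.209681e-04 /yr
t = -ln(A/A0) / lambda
t = -ln(0.821) / 1.209681e-04
t = 1630.4 yr

1630.4


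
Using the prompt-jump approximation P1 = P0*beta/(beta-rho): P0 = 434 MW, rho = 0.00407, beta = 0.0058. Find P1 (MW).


P1/P0 = beta / (beta - rho)
P1/P0 = 0.0058 / (0.0058 - 0.00407) = 3.352601
P1 = 434 * 3.352601 = 1455.0 MW

1455.0


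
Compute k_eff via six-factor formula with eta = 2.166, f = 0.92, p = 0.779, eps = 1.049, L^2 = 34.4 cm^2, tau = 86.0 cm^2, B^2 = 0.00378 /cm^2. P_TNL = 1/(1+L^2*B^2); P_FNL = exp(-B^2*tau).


k_inf = eta*f*p*eps = 2.166*0.92*0.779*1.049 = 1.628393
P_TNL = 1/(1 + L^2*B^2) = 1/(1 + 34.4*0.00378) = 0.8849307
P_FNL = exp(-B^2*tau) = exp(-0.00378*86.0) = 0.7224696
k_eff = k_inf * P_TNL * P_FNL = 1.628393 * 0.8849307 * 0.7224696
k_eff = 1.0411

1.0411


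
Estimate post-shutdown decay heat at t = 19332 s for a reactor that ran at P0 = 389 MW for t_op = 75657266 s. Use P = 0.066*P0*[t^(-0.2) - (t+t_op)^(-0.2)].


P/P0 = 0.066 * [t^(-0.2) - (t + t_op)^(-0.2)]
P/P0 = 0.066 * [19332^(-0.2) - (19332 + 75657266)^(-0.2)]
P/P0 = 0.066 * [0.1389136 - 0.02655875] = 0.007415420
P = 389 * 0.007415420 = 2.8846 MW

2.8846


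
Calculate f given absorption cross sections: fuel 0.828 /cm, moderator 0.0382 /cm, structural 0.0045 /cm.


f = Sigma_a_fuel / (Sigma_a_fuel + Sigma_a_mod + Sigma_a_other)
f = 0.828 / (0.828 + 0.0382 + 0.0045)
f = 0.95096

0.95096


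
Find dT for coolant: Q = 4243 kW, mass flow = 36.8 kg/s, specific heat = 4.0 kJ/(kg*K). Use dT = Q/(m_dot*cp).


dT = Q / (m_dot * cp)
dT = 4243 / (36.8 * 4.0)
dT = 28.825 C

28.825


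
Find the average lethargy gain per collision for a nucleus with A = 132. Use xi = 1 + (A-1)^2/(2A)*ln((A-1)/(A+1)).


xi = 1 + (A-1)^2/(2A) * ln((A-1)/(A+1))
xi = 1 + (132-1)^2/(2*132) * ln((132-1)/(132 +1))
xi = 0.015075

0.015075


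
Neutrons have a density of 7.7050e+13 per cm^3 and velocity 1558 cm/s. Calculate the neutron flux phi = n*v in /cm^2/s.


phi = n * v
phi = 7.7050e+13 * 1558
phi = 1.2004e+17 /cm^2/s

1.2004e+17
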